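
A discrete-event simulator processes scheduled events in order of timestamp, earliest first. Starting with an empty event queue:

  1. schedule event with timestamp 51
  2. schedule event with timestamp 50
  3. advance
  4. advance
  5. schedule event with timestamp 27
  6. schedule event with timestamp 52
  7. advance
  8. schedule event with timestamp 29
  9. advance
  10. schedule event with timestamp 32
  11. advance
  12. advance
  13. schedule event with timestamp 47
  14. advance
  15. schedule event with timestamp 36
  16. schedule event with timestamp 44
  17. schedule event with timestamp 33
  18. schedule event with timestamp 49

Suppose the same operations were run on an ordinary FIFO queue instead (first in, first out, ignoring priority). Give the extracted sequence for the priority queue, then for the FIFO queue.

priority queue: [50, 51, 27, 29, 32, 52, 47]; FIFO queue: 51 → 50 → 27 → 52 → 29 → 32 → 47

insert 51 → {51}
insert 50 → {50, 51}
advance → 50; now {51}
advance → 51; now {}
insert 27 → {27}
insert 52 → {27, 52}
advance → 27; now {52}
insert 29 → {29, 52}
advance → 29; now {52}
insert 32 → {32, 52}
advance → 32; now {52}
advance → 52; now {}
insert 47 → {47}
advance → 47; now {}
insert 36 → {36}
insert 44 → {36, 44}
insert 33 → {33, 36, 44}
insert 49 → {33, 36, 44, 49}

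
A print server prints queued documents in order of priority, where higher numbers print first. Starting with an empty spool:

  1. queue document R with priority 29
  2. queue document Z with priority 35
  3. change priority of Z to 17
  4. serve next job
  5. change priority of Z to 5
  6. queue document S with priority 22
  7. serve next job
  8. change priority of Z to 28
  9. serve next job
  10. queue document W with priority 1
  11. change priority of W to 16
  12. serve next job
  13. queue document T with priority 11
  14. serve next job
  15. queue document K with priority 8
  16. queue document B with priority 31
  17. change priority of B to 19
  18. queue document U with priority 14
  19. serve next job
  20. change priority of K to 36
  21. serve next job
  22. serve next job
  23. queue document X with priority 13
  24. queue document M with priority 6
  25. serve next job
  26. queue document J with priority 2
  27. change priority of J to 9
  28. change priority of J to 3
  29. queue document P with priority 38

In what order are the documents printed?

add R (priority 29) → {R:29}
add Z (priority 35) → {Z:35, R:29}
update Z to priority 17 → {R:29, Z:17}
serve next job → R; now {Z:17}
update Z to priority 5 → {Z:5}
add S (priority 22) → {S:22, Z:5}
serve next job → S; now {Z:5}
update Z to priority 28 → {Z:28}
serve next job → Z; now {}
add W (priority 1) → {W:1}
update W to priority 16 → {W:16}
serve next job → W; now {}
add T (priority 11) → {T:11}
serve next job → T; now {}
add K (priority 8) → {K:8}
add B (priority 31) → {B:31, K:8}
update B to priority 19 → {B:19, K:8}
add U (priority 14) → {B:19, U:14, K:8}
serve next job → B; now {U:14, K:8}
update K to priority 36 → {K:36, U:14}
serve next job → K; now {U:14}
serve next job → U; now {}
add X (priority 13) → {X:13}
add M (priority 6) → {X:13, M:6}
serve next job → X; now {M:6}
add J (priority 2) → {M:6, J:2}
update J to priority 9 → {J:9, M:6}
update J to priority 3 → {M:6, J:3}
add P (priority 38) → {P:38, M:6, J:3}

R → S → Z → W → T → B → K → U → X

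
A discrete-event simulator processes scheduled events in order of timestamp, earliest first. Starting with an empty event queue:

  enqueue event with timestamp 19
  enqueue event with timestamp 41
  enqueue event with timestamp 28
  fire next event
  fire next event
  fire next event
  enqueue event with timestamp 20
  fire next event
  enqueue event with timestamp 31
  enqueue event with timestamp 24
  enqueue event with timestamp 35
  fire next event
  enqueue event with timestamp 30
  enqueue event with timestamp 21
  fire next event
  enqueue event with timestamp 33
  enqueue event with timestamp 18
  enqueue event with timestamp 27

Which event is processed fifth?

24

insert 19 → {19}
insert 41 → {19, 41}
insert 28 → {19, 28, 41}
fire next event → 19; now {28, 41}
fire next event → 28; now {41}
fire next event → 41; now {}
insert 20 → {20}
fire next event → 20; now {}
insert 31 → {31}
insert 24 → {24, 31}
insert 35 → {24, 31, 35}
fire next event → 24; now {31, 35}
insert 30 → {30, 31, 35}
insert 21 → {21, 30, 31, 35}
fire next event → 21; now {30, 31, 35}
insert 33 → {30, 31, 33, 35}
insert 18 → {18, 30, 31, 33, 35}
insert 27 → {18, 27, 30, 31, 33, 35}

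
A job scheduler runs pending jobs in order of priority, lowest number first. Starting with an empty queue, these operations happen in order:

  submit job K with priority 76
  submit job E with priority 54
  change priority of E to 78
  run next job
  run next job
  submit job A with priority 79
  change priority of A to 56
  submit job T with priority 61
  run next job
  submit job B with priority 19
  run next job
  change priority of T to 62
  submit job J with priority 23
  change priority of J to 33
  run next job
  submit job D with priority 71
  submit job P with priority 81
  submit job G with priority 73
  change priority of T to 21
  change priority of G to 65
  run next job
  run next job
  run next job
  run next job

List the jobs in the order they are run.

K, E, A, B, J, T, G, D, P

add K (priority 76) → {K:76}
add E (priority 54) → {E:54, K:76}
update E to priority 78 → {K:76, E:78}
run next job → K; now {E:78}
run next job → E; now {}
add A (priority 79) → {A:79}
update A to priority 56 → {A:56}
add T (priority 61) → {A:56, T:61}
run next job → A; now {T:61}
add B (priority 19) → {B:19, T:61}
run next job → B; now {T:61}
update T to priority 62 → {T:62}
add J (priority 23) → {J:23, T:62}
update J to priority 33 → {J:33, T:62}
run next job → J; now {T:62}
add D (priority 71) → {T:62, D:71}
add P (priority 81) → {T:62, D:71, P:81}
add G (priority 73) → {T:62, D:71, G:73, P:81}
update T to priority 21 → {T:21, D:71, G:73, P:81}
update G to priority 65 → {T:21, G:65, D:71, P:81}
run next job → T; now {G:65, D:71, P:81}
run next job → G; now {D:71, P:81}
run next job → D; now {P:81}
run next job → P; now {}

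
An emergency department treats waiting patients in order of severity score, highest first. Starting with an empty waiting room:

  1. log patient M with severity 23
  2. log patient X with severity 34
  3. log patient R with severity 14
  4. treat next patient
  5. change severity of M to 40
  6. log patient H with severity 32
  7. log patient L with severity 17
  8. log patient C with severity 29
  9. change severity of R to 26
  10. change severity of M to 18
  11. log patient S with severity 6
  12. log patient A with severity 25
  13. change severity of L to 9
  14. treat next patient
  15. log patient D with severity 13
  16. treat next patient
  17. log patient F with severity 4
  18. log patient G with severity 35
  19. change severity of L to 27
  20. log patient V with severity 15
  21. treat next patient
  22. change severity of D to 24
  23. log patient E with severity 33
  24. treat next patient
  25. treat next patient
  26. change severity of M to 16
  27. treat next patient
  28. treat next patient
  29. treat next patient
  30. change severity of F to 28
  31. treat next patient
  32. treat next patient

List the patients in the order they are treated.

add M (severity 23) → {M:23}
add X (severity 34) → {X:34, M:23}
add R (severity 14) → {X:34, M:23, R:14}
treat next patient → X; now {M:23, R:14}
update M to severity 40 → {M:40, R:14}
add H (severity 32) → {M:40, H:32, R:14}
add L (severity 17) → {M:40, H:32, L:17, R:14}
add C (severity 29) → {M:40, H:32, C:29, L:17, R:14}
update R to severity 26 → {M:40, H:32, C:29, R:26, L:17}
update M to severity 18 → {H:32, C:29, R:26, M:18, L:17}
add S (severity 6) → {H:32, C:29, R:26, M:18, L:17, S:6}
add A (severity 25) → {H:32, C:29, R:26, A:25, M:18, L:17, S:6}
update L to severity 9 → {H:32, C:29, R:26, A:25, M:18, L:9, S:6}
treat next patient → H; now {C:29, R:26, A:25, M:18, L:9, S:6}
add D (severity 13) → {C:29, R:26, A:25, M:18, D:13, L:9, S:6}
treat next patient → C; now {R:26, A:25, M:18, D:13, L:9, S:6}
add F (severity 4) → {R:26, A:25, M:18, D:13, L:9, S:6, F:4}
add G (severity 35) → {G:35, R:26, A:25, M:18, D:13, L:9, S:6, F:4}
update L to severity 27 → {G:35, L:27, R:26, A:25, M:18, D:13, S:6, F:4}
add V (severity 15) → {G:35, L:27, R:26, A:25, M:18, V:15, D:13, S:6, F:4}
treat next patient → G; now {L:27, R:26, A:25, M:18, V:15, D:13, S:6, F:4}
update D to severity 24 → {L:27, R:26, A:25, D:24, M:18, V:15, S:6, F:4}
add E (severity 33) → {E:33, L:27, R:26, A:25, D:24, M:18, V:15, S:6, F:4}
treat next patient → E; now {L:27, R:26, A:25, D:24, M:18, V:15, S:6, F:4}
treat next patient → L; now {R:26, A:25, D:24, M:18, V:15, S:6, F:4}
update M to severity 16 → {R:26, A:25, D:24, M:16, V:15, S:6, F:4}
treat next patient → R; now {A:25, D:24, M:16, V:15, S:6, F:4}
treat next patient → A; now {D:24, M:16, V:15, S:6, F:4}
treat next patient → D; now {M:16, V:15, S:6, F:4}
update F to severity 28 → {F:28, M:16, V:15, S:6}
treat next patient → F; now {M:16, V:15, S:6}
treat next patient → M; now {V:15, S:6}

X → H → C → G → E → L → R → A → D → F → M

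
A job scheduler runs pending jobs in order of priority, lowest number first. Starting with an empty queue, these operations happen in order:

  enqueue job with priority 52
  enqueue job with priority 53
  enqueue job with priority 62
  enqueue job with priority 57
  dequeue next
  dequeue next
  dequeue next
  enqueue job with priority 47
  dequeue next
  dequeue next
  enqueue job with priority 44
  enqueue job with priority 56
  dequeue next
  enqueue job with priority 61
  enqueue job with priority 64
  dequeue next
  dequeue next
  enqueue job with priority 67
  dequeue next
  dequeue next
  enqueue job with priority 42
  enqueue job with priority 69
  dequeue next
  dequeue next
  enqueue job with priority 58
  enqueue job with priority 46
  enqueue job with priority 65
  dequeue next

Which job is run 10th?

67

insert 52 → {52}
insert 53 → {52, 53}
insert 62 → {52, 53, 62}
insert 57 → {52, 53, 57, 62}
dequeue next → 52; now {53, 57, 62}
dequeue next → 53; now {57, 62}
dequeue next → 57; now {62}
insert 47 → {47, 62}
dequeue next → 47; now {62}
dequeue next → 62; now {}
insert 44 → {44}
insert 56 → {44, 56}
dequeue next → 44; now {56}
insert 61 → {56, 61}
insert 64 → {56, 61, 64}
dequeue next → 56; now {61, 64}
dequeue next → 61; now {64}
insert 67 → {64, 67}
dequeue next → 64; now {67}
dequeue next → 67; now {}
insert 42 → {42}
insert 69 → {42, 69}
dequeue next → 42; now {69}
dequeue next → 69; now {}
insert 58 → {58}
insert 46 → {46, 58}
insert 65 → {46, 58, 65}
dequeue next → 46; now {58, 65}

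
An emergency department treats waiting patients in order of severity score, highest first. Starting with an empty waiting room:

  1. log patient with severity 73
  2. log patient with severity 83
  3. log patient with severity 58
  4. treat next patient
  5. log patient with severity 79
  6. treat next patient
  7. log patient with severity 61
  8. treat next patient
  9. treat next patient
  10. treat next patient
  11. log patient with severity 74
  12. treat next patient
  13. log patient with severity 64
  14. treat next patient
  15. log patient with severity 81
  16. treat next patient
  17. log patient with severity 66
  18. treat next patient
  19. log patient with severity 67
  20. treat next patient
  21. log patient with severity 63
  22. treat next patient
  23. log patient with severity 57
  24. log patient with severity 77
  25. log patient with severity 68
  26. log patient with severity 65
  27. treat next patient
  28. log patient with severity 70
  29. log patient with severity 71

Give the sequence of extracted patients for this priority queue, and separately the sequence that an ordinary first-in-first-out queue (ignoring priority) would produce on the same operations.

priority queue: 83, 79, 73, 61, 58, 74, 64, 81, 66, 67, 63, 77; FIFO queue: 73, 83, 58, 79, 61, 74, 64, 81, 66, 67, 63, 57

insert 73 → {73}
insert 83 → {83, 73}
insert 58 → {83, 73, 58}
treat next patient → 83; now {73, 58}
insert 79 → {79, 73, 58}
treat next patient → 79; now {73, 58}
insert 61 → {73, 61, 58}
treat next patient → 73; now {61, 58}
treat next patient → 61; now {58}
treat next patient → 58; now {}
insert 74 → {74}
treat next patient → 74; now {}
insert 64 → {64}
treat next patient → 64; now {}
insert 81 → {81}
treat next patient → 81; now {}
insert 66 → {66}
treat next patient → 66; now {}
insert 67 → {67}
treat next patient → 67; now {}
insert 63 → {63}
treat next patient → 63; now {}
insert 57 → {57}
insert 77 → {77, 57}
insert 68 → {77, 68, 57}
insert 65 → {77, 68, 65, 57}
treat next patient → 77; now {68, 65, 57}
insert 70 → {70, 68, 65, 57}
insert 71 → {71, 70, 68, 65, 57}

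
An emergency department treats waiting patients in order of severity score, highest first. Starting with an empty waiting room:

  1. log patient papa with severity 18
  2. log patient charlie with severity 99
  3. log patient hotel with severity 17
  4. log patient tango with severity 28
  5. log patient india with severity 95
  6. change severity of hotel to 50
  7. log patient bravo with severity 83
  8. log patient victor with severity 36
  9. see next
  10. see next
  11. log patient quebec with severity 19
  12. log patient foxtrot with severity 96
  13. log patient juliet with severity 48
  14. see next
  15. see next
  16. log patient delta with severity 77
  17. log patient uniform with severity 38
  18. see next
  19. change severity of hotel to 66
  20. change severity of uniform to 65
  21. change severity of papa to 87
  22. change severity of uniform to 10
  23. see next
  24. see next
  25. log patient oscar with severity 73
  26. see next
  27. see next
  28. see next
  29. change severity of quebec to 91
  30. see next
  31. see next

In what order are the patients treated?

charlie → india → foxtrot → bravo → delta → papa → hotel → oscar → juliet → victor → quebec → tango

add papa (severity 18) → {papa:18}
add charlie (severity 99) → {charlie:99, papa:18}
add hotel (severity 17) → {charlie:99, papa:18, hotel:17}
add tango (severity 28) → {charlie:99, tango:28, papa:18, hotel:17}
add india (severity 95) → {charlie:99, india:95, tango:28, papa:18, hotel:17}
update hotel to severity 50 → {charlie:99, india:95, hotel:50, tango:28, papa:18}
add bravo (severity 83) → {charlie:99, india:95, bravo:83, hotel:50, tango:28, papa:18}
add victor (severity 36) → {charlie:99, india:95, bravo:83, hotel:50, victor:36, tango:28, papa:18}
see next → charlie; now {india:95, bravo:83, hotel:50, victor:36, tango:28, papa:18}
see next → india; now {bravo:83, hotel:50, victor:36, tango:28, papa:18}
add quebec (severity 19) → {bravo:83, hotel:50, victor:36, tango:28, quebec:19, papa:18}
add foxtrot (severity 96) → {foxtrot:96, bravo:83, hotel:50, victor:36, tango:28, quebec:19, papa:18}
add juliet (severity 48) → {foxtrot:96, bravo:83, hotel:50, juliet:48, victor:36, tango:28, quebec:19, papa:18}
see next → foxtrot; now {bravo:83, hotel:50, juliet:48, victor:36, tango:28, quebec:19, papa:18}
see next → bravo; now {hotel:50, juliet:48, victor:36, tango:28, quebec:19, papa:18}
add delta (severity 77) → {delta:77, hotel:50, juliet:48, victor:36, tango:28, quebec:19, papa:18}
add uniform (severity 38) → {delta:77, hotel:50, juliet:48, uniform:38, victor:36, tango:28, quebec:19, papa:18}
see next → delta; now {hotel:50, juliet:48, uniform:38, victor:36, tango:28, quebec:19, papa:18}
update hotel to severity 66 → {hotel:66, juliet:48, uniform:38, victor:36, tango:28, quebec:19, papa:18}
update uniform to severity 65 → {hotel:66, uniform:65, juliet:48, victor:36, tango:28, quebec:19, papa:18}
update papa to severity 87 → {papa:87, hotel:66, uniform:65, juliet:48, victor:36, tango:28, quebec:19}
update uniform to severity 10 → {papa:87, hotel:66, juliet:48, victor:36, tango:28, quebec:19, uniform:10}
see next → papa; now {hotel:66, juliet:48, victor:36, tango:28, quebec:19, uniform:10}
see next → hotel; now {juliet:48, victor:36, tango:28, quebec:19, uniform:10}
add oscar (severity 73) → {oscar:73, juliet:48, victor:36, tango:28, quebec:19, uniform:10}
see next → oscar; now {juliet:48, victor:36, tango:28, quebec:19, uniform:10}
see next → juliet; now {victor:36, tango:28, quebec:19, uniform:10}
see next → victor; now {tango:28, quebec:19, uniform:10}
update quebec to severity 91 → {quebec:91, tango:28, uniform:10}
see next → quebec; now {tango:28, uniform:10}
see next → tango; now {uniform:10}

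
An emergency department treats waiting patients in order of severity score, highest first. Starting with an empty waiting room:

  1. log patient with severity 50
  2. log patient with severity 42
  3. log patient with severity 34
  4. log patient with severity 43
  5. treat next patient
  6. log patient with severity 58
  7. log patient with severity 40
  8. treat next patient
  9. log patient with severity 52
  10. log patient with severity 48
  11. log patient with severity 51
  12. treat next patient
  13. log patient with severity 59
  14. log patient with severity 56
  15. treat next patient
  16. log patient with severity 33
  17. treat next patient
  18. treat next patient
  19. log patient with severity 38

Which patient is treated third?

52

insert 50 → {50}
insert 42 → {50, 42}
insert 34 → {50, 42, 34}
insert 43 → {50, 43, 42, 34}
treat next patient → 50; now {43, 42, 34}
insert 58 → {58, 43, 42, 34}
insert 40 → {58, 43, 42, 40, 34}
treat next patient → 58; now {43, 42, 40, 34}
insert 52 → {52, 43, 42, 40, 34}
insert 48 → {52, 48, 43, 42, 40, 34}
insert 51 → {52, 51, 48, 43, 42, 40, 34}
treat next patient → 52; now {51, 48, 43, 42, 40, 34}
insert 59 → {59, 51, 48, 43, 42, 40, 34}
insert 56 → {59, 56, 51, 48, 43, 42, 40, 34}
treat next patient → 59; now {56, 51, 48, 43, 42, 40, 34}
insert 33 → {56, 51, 48, 43, 42, 40, 34, 33}
treat next patient → 56; now {51, 48, 43, 42, 40, 34, 33}
treat next patient → 51; now {48, 43, 42, 40, 34, 33}
insert 38 → {48, 43, 42, 40, 38, 34, 33}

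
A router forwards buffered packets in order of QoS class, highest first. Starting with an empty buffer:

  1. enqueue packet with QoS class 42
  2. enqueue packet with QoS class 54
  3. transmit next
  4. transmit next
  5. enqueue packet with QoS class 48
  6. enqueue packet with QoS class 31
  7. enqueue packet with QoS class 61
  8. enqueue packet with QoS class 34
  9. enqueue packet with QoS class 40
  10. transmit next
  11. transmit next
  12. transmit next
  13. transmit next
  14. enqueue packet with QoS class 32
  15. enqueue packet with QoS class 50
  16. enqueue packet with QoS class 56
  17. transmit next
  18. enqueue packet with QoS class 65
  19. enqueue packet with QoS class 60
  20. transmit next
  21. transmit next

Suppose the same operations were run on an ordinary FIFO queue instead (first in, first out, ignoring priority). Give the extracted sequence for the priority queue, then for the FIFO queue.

insert 42 → {42}
insert 54 → {54, 42}
transmit next → 54; now {42}
transmit next → 42; now {}
insert 48 → {48}
insert 31 → {48, 31}
insert 61 → {61, 48, 31}
insert 34 → {61, 48, 34, 31}
insert 40 → {61, 48, 40, 34, 31}
transmit next → 61; now {48, 40, 34, 31}
transmit next → 48; now {40, 34, 31}
transmit next → 40; now {34, 31}
transmit next → 34; now {31}
insert 32 → {32, 31}
insert 50 → {50, 32, 31}
insert 56 → {56, 50, 32, 31}
transmit next → 56; now {50, 32, 31}
insert 65 → {65, 50, 32, 31}
insert 60 → {65, 60, 50, 32, 31}
transmit next → 65; now {60, 50, 32, 31}
transmit next → 60; now {50, 32, 31}

priority queue: 54 → 42 → 61 → 48 → 40 → 34 → 56 → 65 → 60; FIFO queue: 42, 54, 48, 31, 61, 34, 40, 32, 50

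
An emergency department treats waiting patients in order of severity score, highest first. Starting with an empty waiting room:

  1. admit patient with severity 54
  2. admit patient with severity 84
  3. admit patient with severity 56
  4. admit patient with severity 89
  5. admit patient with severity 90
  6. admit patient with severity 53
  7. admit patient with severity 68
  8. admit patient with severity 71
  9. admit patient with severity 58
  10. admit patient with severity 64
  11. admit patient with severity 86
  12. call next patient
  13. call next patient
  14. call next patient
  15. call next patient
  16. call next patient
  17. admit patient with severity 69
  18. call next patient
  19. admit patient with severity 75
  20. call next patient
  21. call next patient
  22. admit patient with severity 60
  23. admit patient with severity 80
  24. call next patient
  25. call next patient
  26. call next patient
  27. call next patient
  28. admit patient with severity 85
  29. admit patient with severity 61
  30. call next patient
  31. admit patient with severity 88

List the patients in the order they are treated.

90 → 89 → 86 → 84 → 71 → 69 → 75 → 68 → 80 → 64 → 60 → 58 → 85

insert 54 → {54}
insert 84 → {84, 54}
insert 56 → {84, 56, 54}
insert 89 → {89, 84, 56, 54}
insert 90 → {90, 89, 84, 56, 54}
insert 53 → {90, 89, 84, 56, 54, 53}
insert 68 → {90, 89, 84, 68, 56, 54, 53}
insert 71 → {90, 89, 84, 71, 68, 56, 54, 53}
insert 58 → {90, 89, 84, 71, 68, 58, 56, 54, 53}
insert 64 → {90, 89, 84, 71, 68, 64, 58, 56, 54, 53}
insert 86 → {90, 89, 86, 84, 71, 68, 64, 58, 56, 54, 53}
call next patient → 90; now {89, 86, 84, 71, 68, 64, 58, 56, 54, 53}
call next patient → 89; now {86, 84, 71, 68, 64, 58, 56, 54, 53}
call next patient → 86; now {84, 71, 68, 64, 58, 56, 54, 53}
call next patient → 84; now {71, 68, 64, 58, 56, 54, 53}
call next patient → 71; now {68, 64, 58, 56, 54, 53}
insert 69 → {69, 68, 64, 58, 56, 54, 53}
call next patient → 69; now {68, 64, 58, 56, 54, 53}
insert 75 → {75, 68, 64, 58, 56, 54, 53}
call next patient → 75; now {68, 64, 58, 56, 54, 53}
call next patient → 68; now {64, 58, 56, 54, 53}
insert 60 → {64, 60, 58, 56, 54, 53}
insert 80 → {80, 64, 60, 58, 56, 54, 53}
call next patient → 80; now {64, 60, 58, 56, 54, 53}
call next patient → 64; now {60, 58, 56, 54, 53}
call next patient → 60; now {58, 56, 54, 53}
call next patient → 58; now {56, 54, 53}
insert 85 → {85, 56, 54, 53}
insert 61 → {85, 61, 56, 54, 53}
call next patient → 85; now {61, 56, 54, 53}
insert 88 → {88, 61, 56, 54, 53}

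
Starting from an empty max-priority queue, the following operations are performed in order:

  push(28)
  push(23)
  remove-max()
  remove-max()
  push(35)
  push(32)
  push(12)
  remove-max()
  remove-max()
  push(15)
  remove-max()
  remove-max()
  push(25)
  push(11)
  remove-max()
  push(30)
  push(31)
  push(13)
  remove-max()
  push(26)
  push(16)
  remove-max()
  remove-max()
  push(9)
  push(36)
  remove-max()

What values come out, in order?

insert 28 → {28}
insert 23 → {28, 23}
remove-max → 28; now {23}
remove-max → 23; now {}
insert 35 → {35}
insert 32 → {35, 32}
insert 12 → {35, 32, 12}
remove-max → 35; now {32, 12}
remove-max → 32; now {12}
insert 15 → {15, 12}
remove-max → 15; now {12}
remove-max → 12; now {}
insert 25 → {25}
insert 11 → {25, 11}
remove-max → 25; now {11}
insert 30 → {30, 11}
insert 31 → {31, 30, 11}
insert 13 → {31, 30, 13, 11}
remove-max → 31; now {30, 13, 11}
insert 26 → {30, 26, 13, 11}
insert 16 → {30, 26, 16, 13, 11}
remove-max → 30; now {26, 16, 13, 11}
remove-max → 26; now {16, 13, 11}
insert 9 → {16, 13, 11, 9}
insert 36 → {36, 16, 13, 11, 9}
remove-max → 36; now {16, 13, 11, 9}

28, 23, 35, 32, 15, 12, 25, 31, 30, 26, 36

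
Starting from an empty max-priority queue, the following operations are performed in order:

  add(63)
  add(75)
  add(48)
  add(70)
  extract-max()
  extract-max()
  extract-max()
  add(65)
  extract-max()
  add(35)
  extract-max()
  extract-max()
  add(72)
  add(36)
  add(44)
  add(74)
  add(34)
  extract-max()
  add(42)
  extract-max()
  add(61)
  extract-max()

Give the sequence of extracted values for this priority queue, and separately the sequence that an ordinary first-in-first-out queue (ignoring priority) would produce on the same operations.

insert 63 → {63}
insert 75 → {75, 63}
insert 48 → {75, 63, 48}
insert 70 → {75, 70, 63, 48}
extract-max → 75; now {70, 63, 48}
extract-max → 70; now {63, 48}
extract-max → 63; now {48}
insert 65 → {65, 48}
extract-max → 65; now {48}
insert 35 → {48, 35}
extract-max → 48; now {35}
extract-max → 35; now {}
insert 72 → {72}
insert 36 → {72, 36}
insert 44 → {72, 44, 36}
insert 74 → {74, 72, 44, 36}
insert 34 → {74, 72, 44, 36, 34}
extract-max → 74; now {72, 44, 36, 34}
insert 42 → {72, 44, 42, 36, 34}
extract-max → 72; now {44, 42, 36, 34}
insert 61 → {61, 44, 42, 36, 34}
extract-max → 61; now {44, 42, 36, 34}

priority queue: 75 → 70 → 63 → 65 → 48 → 35 → 74 → 72 → 61; FIFO queue: 63 → 75 → 48 → 70 → 65 → 35 → 72 → 36 → 44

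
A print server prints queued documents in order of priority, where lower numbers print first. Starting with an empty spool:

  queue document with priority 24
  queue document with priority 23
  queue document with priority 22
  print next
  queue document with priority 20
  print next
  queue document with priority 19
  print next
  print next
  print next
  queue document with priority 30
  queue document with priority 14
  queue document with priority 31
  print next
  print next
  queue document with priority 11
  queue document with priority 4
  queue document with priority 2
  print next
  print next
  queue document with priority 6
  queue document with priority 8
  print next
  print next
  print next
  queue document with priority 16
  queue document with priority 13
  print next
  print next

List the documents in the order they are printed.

insert 24 → {24}
insert 23 → {23, 24}
insert 22 → {22, 23, 24}
print next → 22; now {23, 24}
insert 20 → {20, 23, 24}
print next → 20; now {23, 24}
insert 19 → {19, 23, 24}
print next → 19; now {23, 24}
print next → 23; now {24}
print next → 24; now {}
insert 30 → {30}
insert 14 → {14, 30}
insert 31 → {14, 30, 31}
print next → 14; now {30, 31}
print next → 30; now {31}
insert 11 → {11, 31}
insert 4 → {4, 11, 31}
insert 2 → {2, 4, 11, 31}
print next → 2; now {4, 11, 31}
print next → 4; now {11, 31}
insert 6 → {6, 11, 31}
insert 8 → {6, 8, 11, 31}
print next → 6; now {8, 11, 31}
print next → 8; now {11, 31}
print next → 11; now {31}
insert 16 → {16, 31}
insert 13 → {13, 16, 31}
print next → 13; now {16, 31}
print next → 16; now {31}

22 → 20 → 19 → 23 → 24 → 14 → 30 → 2 → 4 → 6 → 8 → 11 → 13 → 16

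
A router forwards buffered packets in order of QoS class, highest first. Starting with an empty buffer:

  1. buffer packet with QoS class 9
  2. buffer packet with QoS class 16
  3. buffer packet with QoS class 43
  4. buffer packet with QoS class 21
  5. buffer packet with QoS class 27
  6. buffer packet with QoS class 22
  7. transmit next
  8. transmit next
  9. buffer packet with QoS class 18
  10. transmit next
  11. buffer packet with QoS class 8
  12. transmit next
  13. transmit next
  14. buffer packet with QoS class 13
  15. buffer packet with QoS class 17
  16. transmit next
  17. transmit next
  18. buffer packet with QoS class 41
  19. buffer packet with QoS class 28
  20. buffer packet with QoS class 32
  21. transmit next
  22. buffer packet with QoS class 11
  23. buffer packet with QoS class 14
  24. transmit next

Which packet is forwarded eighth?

41

insert 9 → {9}
insert 16 → {16, 9}
insert 43 → {43, 16, 9}
insert 21 → {43, 21, 16, 9}
insert 27 → {43, 27, 21, 16, 9}
insert 22 → {43, 27, 22, 21, 16, 9}
transmit next → 43; now {27, 22, 21, 16, 9}
transmit next → 27; now {22, 21, 16, 9}
insert 18 → {22, 21, 18, 16, 9}
transmit next → 22; now {21, 18, 16, 9}
insert 8 → {21, 18, 16, 9, 8}
transmit next → 21; now {18, 16, 9, 8}
transmit next → 18; now {16, 9, 8}
insert 13 → {16, 13, 9, 8}
insert 17 → {17, 16, 13, 9, 8}
transmit next → 17; now {16, 13, 9, 8}
transmit next → 16; now {13, 9, 8}
insert 41 → {41, 13, 9, 8}
insert 28 → {41, 28, 13, 9, 8}
insert 32 → {41, 32, 28, 13, 9, 8}
transmit next → 41; now {32, 28, 13, 9, 8}
insert 11 → {32, 28, 13, 11, 9, 8}
insert 14 → {32, 28, 14, 13, 11, 9, 8}
transmit next → 32; now {28, 14, 13, 11, 9, 8}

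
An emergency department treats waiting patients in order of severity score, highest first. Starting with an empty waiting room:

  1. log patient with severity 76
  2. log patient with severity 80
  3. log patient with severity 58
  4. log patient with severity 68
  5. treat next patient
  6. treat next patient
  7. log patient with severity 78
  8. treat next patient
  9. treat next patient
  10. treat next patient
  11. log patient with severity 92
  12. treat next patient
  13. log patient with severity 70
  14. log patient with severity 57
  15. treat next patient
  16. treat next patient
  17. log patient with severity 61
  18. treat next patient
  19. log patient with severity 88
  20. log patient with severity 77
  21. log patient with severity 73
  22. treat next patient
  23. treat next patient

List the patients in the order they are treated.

insert 76 → {76}
insert 80 → {80, 76}
insert 58 → {80, 76, 58}
insert 68 → {80, 76, 68, 58}
treat next patient → 80; now {76, 68, 58}
treat next patient → 76; now {68, 58}
insert 78 → {78, 68, 58}
treat next patient → 78; now {68, 58}
treat next patient → 68; now {58}
treat next patient → 58; now {}
insert 92 → {92}
treat next patient → 92; now {}
insert 70 → {70}
insert 57 → {70, 57}
treat next patient → 70; now {57}
treat next patient → 57; now {}
insert 61 → {61}
treat next patient → 61; now {}
insert 88 → {88}
insert 77 → {88, 77}
insert 73 → {88, 77, 73}
treat next patient → 88; now {77, 73}
treat next patient → 77; now {73}

80 → 76 → 78 → 68 → 58 → 92 → 70 → 57 → 61 → 88 → 77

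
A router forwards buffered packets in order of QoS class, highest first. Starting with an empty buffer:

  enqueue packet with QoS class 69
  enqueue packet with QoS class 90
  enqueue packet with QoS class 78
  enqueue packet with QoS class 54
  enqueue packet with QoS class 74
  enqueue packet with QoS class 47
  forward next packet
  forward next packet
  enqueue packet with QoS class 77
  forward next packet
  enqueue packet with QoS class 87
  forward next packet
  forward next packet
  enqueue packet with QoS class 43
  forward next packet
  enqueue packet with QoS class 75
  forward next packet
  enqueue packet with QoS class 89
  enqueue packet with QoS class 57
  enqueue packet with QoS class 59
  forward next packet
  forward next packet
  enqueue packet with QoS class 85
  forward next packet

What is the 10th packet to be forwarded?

85

insert 69 → {69}
insert 90 → {90, 69}
insert 78 → {90, 78, 69}
insert 54 → {90, 78, 69, 54}
insert 74 → {90, 78, 74, 69, 54}
insert 47 → {90, 78, 74, 69, 54, 47}
forward next packet → 90; now {78, 74, 69, 54, 47}
forward next packet → 78; now {74, 69, 54, 47}
insert 77 → {77, 74, 69, 54, 47}
forward next packet → 77; now {74, 69, 54, 47}
insert 87 → {87, 74, 69, 54, 47}
forward next packet → 87; now {74, 69, 54, 47}
forward next packet → 74; now {69, 54, 47}
insert 43 → {69, 54, 47, 43}
forward next packet → 69; now {54, 47, 43}
insert 75 → {75, 54, 47, 43}
forward next packet → 75; now {54, 47, 43}
insert 89 → {89, 54, 47, 43}
insert 57 → {89, 57, 54, 47, 43}
insert 59 → {89, 59, 57, 54, 47, 43}
forward next packet → 89; now {59, 57, 54, 47, 43}
forward next packet → 59; now {57, 54, 47, 43}
insert 85 → {85, 57, 54, 47, 43}
forward next packet → 85; now {57, 54, 47, 43}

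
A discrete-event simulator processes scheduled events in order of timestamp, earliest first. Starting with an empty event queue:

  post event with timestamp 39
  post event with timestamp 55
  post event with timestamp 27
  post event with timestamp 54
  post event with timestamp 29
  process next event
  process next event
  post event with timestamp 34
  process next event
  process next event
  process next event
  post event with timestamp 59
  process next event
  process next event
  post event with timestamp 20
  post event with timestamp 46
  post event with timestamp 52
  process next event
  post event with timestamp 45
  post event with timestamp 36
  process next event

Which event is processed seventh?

59

insert 39 → {39}
insert 55 → {39, 55}
insert 27 → {27, 39, 55}
insert 54 → {27, 39, 54, 55}
insert 29 → {27, 29, 39, 54, 55}
process next event → 27; now {29, 39, 54, 55}
process next event → 29; now {39, 54, 55}
insert 34 → {34, 39, 54, 55}
process next event → 34; now {39, 54, 55}
process next event → 39; now {54, 55}
process next event → 54; now {55}
insert 59 → {55, 59}
process next event → 55; now {59}
process next event → 59; now {}
insert 20 → {20}
insert 46 → {20, 46}
insert 52 → {20, 46, 52}
process next event → 20; now {46, 52}
insert 45 → {45, 46, 52}
insert 36 → {36, 45, 46, 52}
process next event → 36; now {45, 46, 52}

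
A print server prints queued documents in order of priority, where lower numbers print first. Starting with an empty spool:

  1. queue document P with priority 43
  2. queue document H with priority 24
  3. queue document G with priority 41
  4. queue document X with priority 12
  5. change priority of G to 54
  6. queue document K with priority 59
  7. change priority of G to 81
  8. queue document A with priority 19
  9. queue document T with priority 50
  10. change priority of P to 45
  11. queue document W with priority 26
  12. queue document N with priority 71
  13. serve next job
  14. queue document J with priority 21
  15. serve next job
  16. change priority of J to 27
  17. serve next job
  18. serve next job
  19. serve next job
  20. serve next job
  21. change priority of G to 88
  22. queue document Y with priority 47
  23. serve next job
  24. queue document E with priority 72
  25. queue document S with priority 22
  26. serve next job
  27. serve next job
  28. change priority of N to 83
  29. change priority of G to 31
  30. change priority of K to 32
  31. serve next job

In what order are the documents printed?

X, A, H, W, J, P, Y, S, T, G

add P (priority 43) → {P:43}
add H (priority 24) → {H:24, P:43}
add G (priority 41) → {H:24, G:41, P:43}
add X (priority 12) → {X:12, H:24, G:41, P:43}
update G to priority 54 → {X:12, H:24, P:43, G:54}
add K (priority 59) → {X:12, H:24, P:43, G:54, K:59}
update G to priority 81 → {X:12, H:24, P:43, K:59, G:81}
add A (priority 19) → {X:12, A:19, H:24, P:43, K:59, G:81}
add T (priority 50) → {X:12, A:19, H:24, P:43, T:50, K:59, G:81}
update P to priority 45 → {X:12, A:19, H:24, P:45, T:50, K:59, G:81}
add W (priority 26) → {X:12, A:19, H:24, W:26, P:45, T:50, K:59, G:81}
add N (priority 71) → {X:12, A:19, H:24, W:26, P:45, T:50, K:59, N:71, G:81}
serve next job → X; now {A:19, H:24, W:26, P:45, T:50, K:59, N:71, G:81}
add J (priority 21) → {A:19, J:21, H:24, W:26, P:45, T:50, K:59, N:71, G:81}
serve next job → A; now {J:21, H:24, W:26, P:45, T:50, K:59, N:71, G:81}
update J to priority 27 → {H:24, W:26, J:27, P:45, T:50, K:59, N:71, G:81}
serve next job → H; now {W:26, J:27, P:45, T:50, K:59, N:71, G:81}
serve next job → W; now {J:27, P:45, T:50, K:59, N:71, G:81}
serve next job → J; now {P:45, T:50, K:59, N:71, G:81}
serve next job → P; now {T:50, K:59, N:71, G:81}
update G to priority 88 → {T:50, K:59, N:71, G:88}
add Y (priority 47) → {Y:47, T:50, K:59, N:71, G:88}
serve next job → Y; now {T:50, K:59, N:71, G:88}
add E (priority 72) → {T:50, K:59, N:71, E:72, G:88}
add S (priority 22) → {S:22, T:50, K:59, N:71, E:72, G:88}
serve next job → S; now {T:50, K:59, N:71, E:72, G:88}
serve next job → T; now {K:59, N:71, E:72, G:88}
update N to priority 83 → {K:59, E:72, N:83, G:88}
update G to priority 31 → {G:31, K:59, E:72, N:83}
update K to priority 32 → {G:31, K:32, E:72, N:83}
serve next job → G; now {K:32, E:72, N:83}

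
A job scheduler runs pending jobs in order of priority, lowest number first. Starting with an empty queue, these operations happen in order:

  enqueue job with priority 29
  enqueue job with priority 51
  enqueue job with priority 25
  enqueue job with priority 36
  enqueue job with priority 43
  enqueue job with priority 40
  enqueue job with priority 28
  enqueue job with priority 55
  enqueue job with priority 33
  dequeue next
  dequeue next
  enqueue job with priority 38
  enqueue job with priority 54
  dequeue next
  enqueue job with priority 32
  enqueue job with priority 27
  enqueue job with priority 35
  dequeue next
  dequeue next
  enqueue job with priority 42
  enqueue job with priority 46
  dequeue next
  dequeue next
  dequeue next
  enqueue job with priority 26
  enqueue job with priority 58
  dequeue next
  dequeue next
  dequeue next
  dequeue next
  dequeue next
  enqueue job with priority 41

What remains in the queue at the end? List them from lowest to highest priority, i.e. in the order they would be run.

insert 29 → {29}
insert 51 → {29, 51}
insert 25 → {25, 29, 51}
insert 36 → {25, 29, 36, 51}
insert 43 → {25, 29, 36, 43, 51}
insert 40 → {25, 29, 36, 40, 43, 51}
insert 28 → {25, 28, 29, 36, 40, 43, 51}
insert 55 → {25, 28, 29, 36, 40, 43, 51, 55}
insert 33 → {25, 28, 29, 33, 36, 40, 43, 51, 55}
dequeue next → 25; now {28, 29, 33, 36, 40, 43, 51, 55}
dequeue next → 28; now {29, 33, 36, 40, 43, 51, 55}
insert 38 → {29, 33, 36, 38, 40, 43, 51, 55}
insert 54 → {29, 33, 36, 38, 40, 43, 51, 54, 55}
dequeue next → 29; now {33, 36, 38, 40, 43, 51, 54, 55}
insert 32 → {32, 33, 36, 38, 40, 43, 51, 54, 55}
insert 27 → {27, 32, 33, 36, 38, 40, 43, 51, 54, 55}
insert 35 → {27, 32, 33, 35, 36, 38, 40, 43, 51, 54, 55}
dequeue next → 27; now {32, 33, 35, 36, 38, 40, 43, 51, 54, 55}
dequeue next → 32; now {33, 35, 36, 38, 40, 43, 51, 54, 55}
insert 42 → {33, 35, 36, 38, 40, 42, 43, 51, 54, 55}
insert 46 → {33, 35, 36, 38, 40, 42, 43, 46, 51, 54, 55}
dequeue next → 33; now {35, 36, 38, 40, 42, 43, 46, 51, 54, 55}
dequeue next → 35; now {36, 38, 40, 42, 43, 46, 51, 54, 55}
dequeue next → 36; now {38, 40, 42, 43, 46, 51, 54, 55}
insert 26 → {26, 38, 40, 42, 43, 46, 51, 54, 55}
insert 58 → {26, 38, 40, 42, 43, 46, 51, 54, 55, 58}
dequeue next → 26; now {38, 40, 42, 43, 46, 51, 54, 55, 58}
dequeue next → 38; now {40, 42, 43, 46, 51, 54, 55, 58}
dequeue next → 40; now {42, 43, 46, 51, 54, 55, 58}
dequeue next → 42; now {43, 46, 51, 54, 55, 58}
dequeue next → 43; now {46, 51, 54, 55, 58}
insert 41 → {41, 46, 51, 54, 55, 58}

41, 46, 51, 54, 55, 58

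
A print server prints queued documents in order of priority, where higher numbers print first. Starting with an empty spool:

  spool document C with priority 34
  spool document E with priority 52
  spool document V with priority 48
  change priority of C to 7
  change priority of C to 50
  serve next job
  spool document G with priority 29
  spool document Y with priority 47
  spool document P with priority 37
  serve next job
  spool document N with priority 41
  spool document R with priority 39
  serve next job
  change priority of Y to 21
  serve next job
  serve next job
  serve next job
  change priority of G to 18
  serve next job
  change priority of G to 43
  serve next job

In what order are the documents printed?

E → C → V → N → R → P → Y → G

add C (priority 34) → {C:34}
add E (priority 52) → {E:52, C:34}
add V (priority 48) → {E:52, V:48, C:34}
update C to priority 7 → {E:52, V:48, C:7}
update C to priority 50 → {E:52, C:50, V:48}
serve next job → E; now {C:50, V:48}
add G (priority 29) → {C:50, V:48, G:29}
add Y (priority 47) → {C:50, V:48, Y:47, G:29}
add P (priority 37) → {C:50, V:48, Y:47, P:37, G:29}
serve next job → C; now {V:48, Y:47, P:37, G:29}
add N (priority 41) → {V:48, Y:47, N:41, P:37, G:29}
add R (priority 39) → {V:48, Y:47, N:41, R:39, P:37, G:29}
serve next job → V; now {Y:47, N:41, R:39, P:37, G:29}
update Y to priority 21 → {N:41, R:39, P:37, G:29, Y:21}
serve next job → N; now {R:39, P:37, G:29, Y:21}
serve next job → R; now {P:37, G:29, Y:21}
serve next job → P; now {G:29, Y:21}
update G to priority 18 → {Y:21, G:18}
serve next job → Y; now {G:18}
update G to priority 43 → {G:43}
serve next job → G; now {}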